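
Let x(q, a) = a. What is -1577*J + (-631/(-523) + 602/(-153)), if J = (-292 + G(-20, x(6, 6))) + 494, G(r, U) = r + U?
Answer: -23723931347/80019 ≈ -2.9648e+5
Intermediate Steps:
G(r, U) = U + r
J = 188 (J = (-292 + (6 - 20)) + 494 = (-292 - 14) + 494 = -306 + 494 = 188)
-1577*J + (-631/(-523) + 602/(-153)) = -1577*188 + (-631/(-523) + 602/(-153)) = -296476 + (-631*(-1/523) + 602*(-1/153)) = -296476 + (631/523 - 602/153) = -296476 - 218303/80019 = -23723931347/80019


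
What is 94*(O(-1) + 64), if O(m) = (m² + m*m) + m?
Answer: 6110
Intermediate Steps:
O(m) = m + 2*m² (O(m) = (m² + m²) + m = 2*m² + m = m + 2*m²)
94*(O(-1) + 64) = 94*(-(1 + 2*(-1)) + 64) = 94*(-(1 - 2) + 64) = 94*(-1*(-1) + 64) = 94*(1 + 64) = 94*65 = 6110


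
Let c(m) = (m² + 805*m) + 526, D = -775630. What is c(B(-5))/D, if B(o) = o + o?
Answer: 3712/387815 ≈ 0.0095716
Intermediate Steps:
B(o) = 2*o
c(m) = 526 + m² + 805*m
c(B(-5))/D = (526 + (2*(-5))² + 805*(2*(-5)))/(-775630) = (526 + (-10)² + 805*(-10))*(-1/775630) = (526 + 100 - 8050)*(-1/775630) = -7424*(-1/775630) = 3712/387815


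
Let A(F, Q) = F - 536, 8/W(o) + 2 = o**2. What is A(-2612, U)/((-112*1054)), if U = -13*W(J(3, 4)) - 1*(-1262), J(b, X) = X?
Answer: 787/29512 ≈ 0.026667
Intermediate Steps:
W(o) = 8/(-2 + o**2)
U = 8782/7 (U = -104/(-2 + 4**2) - 1*(-1262) = -104/(-2 + 16) + 1262 = -104/14 + 1262 = -13*4/7 + 1262 = -52/7 + 1262 = 8782/7 ≈ 1254.6)
A(F, Q) = -536 + F
A(-2612, U)/((-112*1054)) = (-536 - 2612)/((-112*1054)) = -3148/(-118048) = -3148*(-1/118048) = 787/29512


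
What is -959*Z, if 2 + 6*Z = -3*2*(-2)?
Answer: -4795/3 ≈ -1598.3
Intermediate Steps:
Z = 5/3 (Z = -⅓ + (-3*2*(-2))/6 = -⅓ + (-6*(-2))/6 = -⅓ + (⅙)*12 = -⅓ + 2 = 5/3 ≈ 1.6667)
-959*Z = -959*5/3 = -4795/3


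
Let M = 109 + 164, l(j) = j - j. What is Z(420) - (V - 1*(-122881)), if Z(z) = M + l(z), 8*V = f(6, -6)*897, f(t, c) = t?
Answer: -493123/4 ≈ -1.2328e+5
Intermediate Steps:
V = 2691/4 (V = (6*897)/8 = (1/8)*5382 = 2691/4 ≈ 672.75)
l(j) = 0
M = 273
Z(z) = 273 (Z(z) = 273 + 0 = 273)
Z(420) - (V - 1*(-122881)) = 273 - (2691/4 - 1*(-122881)) = 273 - (2691/4 + 122881) = 273 - 1*494215/4 = 273 - 494215/4 = -493123/4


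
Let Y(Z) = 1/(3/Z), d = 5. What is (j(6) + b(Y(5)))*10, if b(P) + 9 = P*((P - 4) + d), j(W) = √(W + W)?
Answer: -410/9 + 20*√3 ≈ -10.915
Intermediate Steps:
j(W) = √2*√W (j(W) = √(2*W) = √2*√W)
Y(Z) = Z/3
b(P) = -9 + P*(1 + P) (b(P) = -9 + P*((P - 4) + 5) = -9 + P*((-4 + P) + 5) = -9 + P*(1 + P))
(j(6) + b(Y(5)))*10 = (√2*√6 + (-9 + (⅓)*5 + ((⅓)*5)²))*10 = (2*√3 + (-9 + 5/3 + (5/3)²))*10 = (2*√3 + (-9 + 5/3 + 25/9))*10 = (2*√3 - 41/9)*10 = (-41/9 + 2*√3)*10 = -410/9 + 20*√3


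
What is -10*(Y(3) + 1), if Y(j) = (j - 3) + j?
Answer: -40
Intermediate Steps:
Y(j) = -3 + 2*j (Y(j) = (-3 + j) + j = -3 + 2*j)
-10*(Y(3) + 1) = -10*((-3 + 2*3) + 1) = -10*((-3 + 6) + 1) = -10*(3 + 1) = -10*4 = -40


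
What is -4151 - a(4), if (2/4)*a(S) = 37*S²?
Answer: -5335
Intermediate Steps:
a(S) = 74*S² (a(S) = 2*(37*S²) = 74*S²)
-4151 - a(4) = -4151 - 74*4² = -4151 - 74*16 = -4151 - 1*1184 = -4151 - 1184 = -5335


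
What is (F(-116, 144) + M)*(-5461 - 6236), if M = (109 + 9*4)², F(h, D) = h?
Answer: -244572573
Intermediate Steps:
M = 21025 (M = (109 + 36)² = 145² = 21025)
(F(-116, 144) + M)*(-5461 - 6236) = (-116 + 21025)*(-5461 - 6236) = 20909*(-11697) = -244572573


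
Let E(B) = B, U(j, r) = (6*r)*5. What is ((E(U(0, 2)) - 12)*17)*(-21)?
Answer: -17136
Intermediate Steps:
U(j, r) = 30*r
((E(U(0, 2)) - 12)*17)*(-21) = ((30*2 - 12)*17)*(-21) = ((60 - 12)*17)*(-21) = (48*17)*(-21) = 816*(-21) = -17136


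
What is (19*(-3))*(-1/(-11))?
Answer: -57/11 ≈ -5.1818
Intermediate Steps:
(19*(-3))*(-1/(-11)) = -(-57)*(-1)/11 = -57*1/11 = -57/11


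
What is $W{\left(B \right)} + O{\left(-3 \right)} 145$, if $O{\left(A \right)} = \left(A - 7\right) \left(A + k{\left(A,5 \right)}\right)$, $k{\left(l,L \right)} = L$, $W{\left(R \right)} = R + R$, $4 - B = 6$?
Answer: $-2904$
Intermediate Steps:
$B = -2$ ($B = 4 - 6 = -2$)
$W{\left(R \right)} = 2 R$
$O{\left(A \right)} = \left(-7 + A\right) \left(5 + A\right)$ ($O{\left(A \right)} = \left(A - 7\right) \left(A + 5\right) = \left(-7 + A\right) \left(5 + A\right)$)
$W{\left(B \right)} + O{\left(-3 \right)} 145 = 2 \left(-2\right) + \left(-35 + \left(-3\right)^{2} - -6\right) 145 = -4 + \left(-35 + 9 + 6\right) 145 = -4 - 2900 = -2904$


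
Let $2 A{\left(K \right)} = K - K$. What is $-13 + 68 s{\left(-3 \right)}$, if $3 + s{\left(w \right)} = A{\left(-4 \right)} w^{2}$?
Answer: $-217$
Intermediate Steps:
$A{\left(K \right)} = 0$ ($A{\left(K \right)} = \frac{K - K}{2} = \frac{1}{2} \cdot 0 = 0$)
$s{\left(w \right)} = -3$ ($s{\left(w \right)} = -3 + 0 w^{2} = -3 + 0 = -3$)
$-13 + 68 s{\left(-3 \right)} = -13 + 68 \left(-3\right) = -13 - 204 = -217$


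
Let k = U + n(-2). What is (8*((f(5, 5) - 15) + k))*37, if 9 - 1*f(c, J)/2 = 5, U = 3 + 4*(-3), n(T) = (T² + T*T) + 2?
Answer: -1776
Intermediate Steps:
n(T) = 2 + 2*T² (n(T) = (T² + T²) + 2 = 2*T² + 2 = 2 + 2*T²)
U = -9 (U = 3 - 12 = -9)
f(c, J) = 8 (f(c, J) = 18 - 2*5 = 18 - 10 = 8)
k = 1 (k = -9 + (2 + 2*(-2)²) = -9 + (2 + 2*4) = -9 + (2 + 8) = -9 + 10 = 1)
(8*((f(5, 5) - 15) + k))*37 = (8*((8 - 15) + 1))*37 = (8*(-7 + 1))*37 = (8*(-6))*37 = -48*37 = -1776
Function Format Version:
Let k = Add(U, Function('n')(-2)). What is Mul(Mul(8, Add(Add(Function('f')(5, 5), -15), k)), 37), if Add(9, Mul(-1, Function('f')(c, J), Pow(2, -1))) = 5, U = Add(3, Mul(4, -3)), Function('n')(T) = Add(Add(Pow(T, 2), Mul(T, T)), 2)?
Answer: -1776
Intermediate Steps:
Function('n')(T) = Add(2, Mul(2, Pow(T, 2))) (Function('n')(T) = Add(Add(Pow(T, 2), Pow(T, 2)), 2) = Add(Mul(2, Pow(T, 2)), 2) = Add(2, Mul(2, Pow(T, 2))))
U = -9 (U = Add(3, -12) = -9)
Function('f')(c, J) = 8 (Function('f')(c, J) = Add(18, Mul(-2, 5)) = Add(18, -10) = 8)
k = 1 (k = Add(-9, Add(2, Mul(2, Pow(-2, 2)))) = Add(-9, Add(2, Mul(2, 4))) = Add(-9, Add(2, 8)) = Add(-9, 10) = 1)
Mul(Mul(8, Add(Add(Function('f')(5, 5), -15), k)), 37) = Mul(Mul(8, Add(Add(8, -15), 1)), 37) = Mul(Mul(8, Add(-7, 1)), 37) = Mul(Mul(8, -6), 37) = Mul(-48, 37) = -1776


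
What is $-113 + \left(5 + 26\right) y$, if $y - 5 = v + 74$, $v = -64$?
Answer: $352$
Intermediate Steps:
$y = 15$ ($y = 5 + \left(-64 + 74\right) = 5 + 10 = 15$)
$-113 + \left(5 + 26\right) y = -113 + \left(5 + 26\right) 15 = -113 + 31 \cdot 15 = -113 + 465 = 352$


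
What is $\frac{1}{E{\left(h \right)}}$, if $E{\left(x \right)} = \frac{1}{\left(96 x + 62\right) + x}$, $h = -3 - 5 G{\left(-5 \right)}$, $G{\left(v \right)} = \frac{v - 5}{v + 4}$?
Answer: $-5079$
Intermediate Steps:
$G{\left(v \right)} = \frac{-5 + v}{4 + v}$
$h = -53$ ($h = -3 - 5 \frac{-5 - 5}{4 - 5} = -3 - 5 \frac{1}{-1} \left(-10\right) = -3 - 5 \left(\left(-1\right) \left(-10\right)\right) = -3 - 50 = -53$)
$E{\left(x \right)} = \frac{1}{62 + 97 x}$ ($E{\left(x \right)} = \frac{1}{\left(62 + 96 x\right) + x} = \frac{1}{62 + 97 x}$)
$\frac{1}{E{\left(h \right)}} = \frac{1}{\frac{1}{62 + 97 \left(-53\right)}} = \frac{1}{\frac{1}{62 - 5141}} = \frac{1}{\frac{1}{-5079}} = \frac{1}{- \frac{1}{5079}} = -5079$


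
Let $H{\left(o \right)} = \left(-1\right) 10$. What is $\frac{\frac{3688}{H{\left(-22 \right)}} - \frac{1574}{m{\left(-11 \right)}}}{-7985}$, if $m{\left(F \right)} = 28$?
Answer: $\frac{29751}{558950} \approx 0.053227$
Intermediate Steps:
$H{\left(o \right)} = -10$
$\frac{\frac{3688}{H{\left(-22 \right)}} - \frac{1574}{m{\left(-11 \right)}}}{-7985} = \frac{\frac{3688}{-10} - \frac{1574}{28}}{-7985} = \left(3688 \left(- \frac{1}{10}\right) - \frac{787}{14}\right) \left(- \frac{1}{7985}\right) = \left(- \frac{1844}{5} - \frac{787}{14}\right) \left(- \frac{1}{7985}\right) = \left(- \frac{29751}{70}\right) \left(- \frac{1}{7985}\right) = \frac{29751}{558950}$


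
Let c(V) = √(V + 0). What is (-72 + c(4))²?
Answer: 4900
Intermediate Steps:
c(V) = √V
(-72 + c(4))² = (-72 + √4)² = (-72 + 2)² = (-70)² = 4900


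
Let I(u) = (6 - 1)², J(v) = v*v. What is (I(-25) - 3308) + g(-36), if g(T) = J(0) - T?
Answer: -3247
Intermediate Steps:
J(v) = v²
g(T) = -T (g(T) = 0² - T = 0 - T = -T)
I(u) = 25 (I(u) = 5² = 25)
(I(-25) - 3308) + g(-36) = (25 - 3308) - 1*(-36) = -3283 + 36 = -3247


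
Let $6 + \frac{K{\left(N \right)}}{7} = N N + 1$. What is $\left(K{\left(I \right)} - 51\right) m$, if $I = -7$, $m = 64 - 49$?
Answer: $3855$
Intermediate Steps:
$m = 15$ ($m = 64 - 49 = 15$)
$K{\left(N \right)} = -35 + 7 N^{2}$ ($K{\left(N \right)} = -42 + 7 \left(N N + 1\right) = -42 + 7 \left(N^{2} + 1\right) = -42 + 7 \left(1 + N^{2}\right) = -42 + \left(7 + 7 N^{2}\right) = -35 + 7 N^{2}$)
$\left(K{\left(I \right)} - 51\right) m = \left(\left(-35 + 7 \left(-7\right)^{2}\right) - 51\right) 15 = \left(\left(-35 + 7 \cdot 49\right) - 51\right) 15 = \left(\left(-35 + 343\right) - 51\right) 15 = \left(308 - 51\right) 15 = 257 \cdot 15 = 3855$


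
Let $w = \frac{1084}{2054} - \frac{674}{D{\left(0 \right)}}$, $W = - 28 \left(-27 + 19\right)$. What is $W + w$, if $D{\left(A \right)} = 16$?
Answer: $\frac{1498621}{8216} \approx 182.4$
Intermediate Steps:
$W = 224$ ($W = \left(-28\right) \left(-8\right) = 224$)
$w = - \frac{341763}{8216}$ ($w = \frac{1084}{2054} - \frac{674}{16} = 1084 \cdot \frac{1}{2054} - \frac{337}{8} = \frac{542}{1027} - \frac{337}{8} = - \frac{341763}{8216} \approx -41.597$)
$W + w = 224 - \frac{341763}{8216} = \frac{1498621}{8216}$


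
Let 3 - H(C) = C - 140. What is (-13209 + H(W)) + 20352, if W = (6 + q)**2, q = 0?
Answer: 7250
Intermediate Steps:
W = 36 (W = (6 + 0)**2 = 6**2 = 36)
H(C) = 143 - C (H(C) = 3 - (C - 140) = 3 - (-140 + C) = 3 + (140 - C) = 143 - C)
(-13209 + H(W)) + 20352 = (-13209 + (143 - 1*36)) + 20352 = (-13209 + (143 - 36)) + 20352 = (-13209 + 107) + 20352 = -13102 + 20352 = 7250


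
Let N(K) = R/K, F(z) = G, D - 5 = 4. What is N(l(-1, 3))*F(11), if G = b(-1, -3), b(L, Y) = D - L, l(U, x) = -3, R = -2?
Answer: 20/3 ≈ 6.6667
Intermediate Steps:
D = 9 (D = 5 + 4 = 9)
b(L, Y) = 9 - L
G = 10 (G = 9 - 1*(-1) = 9 + 1 = 10)
F(z) = 10
N(K) = -2/K
N(l(-1, 3))*F(11) = -2/(-3)*10 = -2*(-⅓)*10 = (⅔)*10 = 20/3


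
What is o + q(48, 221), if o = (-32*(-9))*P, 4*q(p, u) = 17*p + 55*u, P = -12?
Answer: -853/4 ≈ -213.25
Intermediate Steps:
q(p, u) = 17*p/4 + 55*u/4 (q(p, u) = (17*p + 55*u)/4 = 17*p/4 + 55*u/4)
o = -3456 (o = -32*(-9)*(-12) = 288*(-12) = -3456)
o + q(48, 221) = -3456 + ((17/4)*48 + (55/4)*221) = -3456 + (204 + 12155/4) = -3456 + 12971/4 = -853/4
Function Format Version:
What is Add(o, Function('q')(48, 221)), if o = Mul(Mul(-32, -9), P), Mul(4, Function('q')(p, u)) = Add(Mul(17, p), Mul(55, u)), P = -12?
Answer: Rational(-853, 4) ≈ -213.25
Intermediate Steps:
Function('q')(p, u) = Add(Mul(Rational(17, 4), p), Mul(Rational(55, 4), u)) (Function('q')(p, u) = Mul(Rational(1, 4), Add(Mul(17, p), Mul(55, u))) = Add(Mul(Rational(17, 4), p), Mul(Rational(55, 4), u)))
o = -3456 (o = Mul(Mul(-32, -9), -12) = Mul(288, -12) = -3456)
Add(o, Function('q')(48, 221)) = Add(-3456, Add(Mul(Rational(17, 4), 48), Mul(Rational(55, 4), 221))) = Add(-3456, Add(204, Rational(12155, 4))) = Add(-3456, Rational(12971, 4)) = Rational(-853, 4)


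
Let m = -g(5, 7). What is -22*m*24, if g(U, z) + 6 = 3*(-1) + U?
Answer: -2112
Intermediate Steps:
g(U, z) = -9 + U (g(U, z) = -6 + (3*(-1) + U) = -6 + (-3 + U) = -9 + U)
m = 4 (m = -(-9 + 5) = -1*(-4) = 4)
-22*m*24 = -22*4*24 = -88*24 = -2112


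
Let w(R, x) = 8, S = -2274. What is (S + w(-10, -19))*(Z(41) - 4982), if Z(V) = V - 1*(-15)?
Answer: 11162316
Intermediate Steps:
Z(V) = 15 + V (Z(V) = V + 15 = 15 + V)
(S + w(-10, -19))*(Z(41) - 4982) = (-2274 + 8)*((15 + 41) - 4982) = -2266*(56 - 4982) = -2266*(-4926) = 11162316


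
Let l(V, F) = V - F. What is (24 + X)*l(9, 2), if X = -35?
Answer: -77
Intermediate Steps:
(24 + X)*l(9, 2) = (24 - 35)*(9 - 1*2) = -11*(9 - 2) = -11*7 = -77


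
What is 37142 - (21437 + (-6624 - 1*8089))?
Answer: 30418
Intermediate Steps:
37142 - (21437 + (-6624 - 1*8089)) = 37142 - (21437 + (-6624 - 8089)) = 37142 - (21437 - 14713) = 37142 - 1*6724 = 37142 - 6724 = 30418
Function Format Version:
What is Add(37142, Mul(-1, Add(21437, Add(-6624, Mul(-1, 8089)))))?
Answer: 30418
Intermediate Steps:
Add(37142, Mul(-1, Add(21437, Add(-6624, Mul(-1, 8089))))) = Add(37142, Mul(-1, Add(21437, Add(-6624, -8089)))) = Add(37142, Mul(-1, Add(21437, -14713))) = Add(37142, Mul(-1, 6724)) = Add(37142, -6724) = 30418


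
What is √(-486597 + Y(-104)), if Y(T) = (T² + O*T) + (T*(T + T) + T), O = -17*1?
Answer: I*√452485 ≈ 672.67*I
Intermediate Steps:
O = -17
Y(T) = -16*T + 3*T² (Y(T) = (T² - 17*T) + (T*(T + T) + T) = (T² - 17*T) + (T*(2*T) + T) = (T² - 17*T) + (2*T² + T) = (T² - 17*T) + (T + 2*T²) = -16*T + 3*T²)
√(-486597 + Y(-104)) = √(-486597 - 104*(-16 + 3*(-104))) = √(-486597 - 104*(-16 - 312)) = √(-486597 - 104*(-328)) = √(-486597 + 34112) = √(-452485) = I*√452485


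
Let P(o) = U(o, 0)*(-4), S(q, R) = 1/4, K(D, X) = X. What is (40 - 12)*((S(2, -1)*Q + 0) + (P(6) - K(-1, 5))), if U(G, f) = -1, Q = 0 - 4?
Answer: -56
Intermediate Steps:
Q = -4
S(q, R) = ¼
P(o) = 4 (P(o) = -1*(-4) = 4)
(40 - 12)*((S(2, -1)*Q + 0) + (P(6) - K(-1, 5))) = (40 - 12)*(((¼)*(-4) + 0) + (4 - 1*5)) = 28*((-1 + 0) + (4 - 5)) = 28*(-1 - 1) = 28*(-2) = -56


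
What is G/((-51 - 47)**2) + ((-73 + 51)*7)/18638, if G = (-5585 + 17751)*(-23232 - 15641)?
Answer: -314801809025/6392834 ≈ -49243.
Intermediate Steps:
G = -472928918 (G = 12166*(-38873) = -472928918)
G/((-51 - 47)**2) + ((-73 + 51)*7)/18638 = -472928918/(-51 - 47)**2 + ((-73 + 51)*7)/18638 = -472928918/((-98)**2) - 22*7*(1/18638) = -472928918/9604 - 154*1/18638 = -472928918*1/9604 - 77/9319 = -33780637/686 - 77/9319 = -314801809025/6392834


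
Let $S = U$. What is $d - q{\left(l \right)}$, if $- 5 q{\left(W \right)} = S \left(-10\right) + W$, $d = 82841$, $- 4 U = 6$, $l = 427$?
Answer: $\frac{414647}{5} \approx 82929.0$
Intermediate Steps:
$U = - \frac{3}{2}$ ($U = \left(- \frac{1}{4}\right) 6 = - \frac{3}{2} \approx -1.5$)
$S = - \frac{3}{2} \approx -1.5$
$q{\left(W \right)} = -3 - \frac{W}{5}$ ($q{\left(W \right)} = - \frac{\left(- \frac{3}{2}\right) \left(-10\right) + W}{5} = - \frac{15 + W}{5} = -3 - \frac{W}{5}$)
$d - q{\left(l \right)} = 82841 - \left(-3 - \frac{427}{5}\right) = 82841 - - \frac{442}{5} = 82841 + \frac{442}{5} = \frac{414647}{5}$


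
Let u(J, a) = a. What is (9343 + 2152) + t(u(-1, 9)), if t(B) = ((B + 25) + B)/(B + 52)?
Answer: 701238/61 ≈ 11496.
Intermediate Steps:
t(B) = (25 + 2*B)/(52 + B) (t(B) = ((25 + B) + B)/(52 + B) = (25 + 2*B)/(52 + B))
(9343 + 2152) + t(u(-1, 9)) = (9343 + 2152) + (25 + 2*9)/(52 + 9) = 11495 + (25 + 18)/61 = 11495 + (1/61)*43 = 11495 + 43/61 = 701238/61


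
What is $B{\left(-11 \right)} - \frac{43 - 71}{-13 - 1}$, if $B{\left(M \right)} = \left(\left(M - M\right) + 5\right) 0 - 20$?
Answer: $-22$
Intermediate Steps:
$B{\left(M \right)} = -20$ ($B{\left(M \right)} = \left(0 + 5\right) 0 - 20 = 5 \cdot 0 - 20 = 0 - 20 = -20$)
$B{\left(-11 \right)} - \frac{43 - 71}{-13 - 1} = -20 - \frac{43 - 71}{-13 - 1} = -20 - - \frac{28}{-14} = -20 - \left(-28\right) \left(- \frac{1}{14}\right) = -20 - 2 = -22$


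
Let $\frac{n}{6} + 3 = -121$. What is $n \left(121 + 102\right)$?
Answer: $-165912$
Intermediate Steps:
$n = -744$ ($n = -18 + 6 \left(-121\right) = -18 - 726 = -744$)
$n \left(121 + 102\right) = - 744 \left(121 + 102\right) = \left(-744\right) 223 = -165912$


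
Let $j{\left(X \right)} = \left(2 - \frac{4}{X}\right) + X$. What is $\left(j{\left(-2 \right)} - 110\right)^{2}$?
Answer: $11664$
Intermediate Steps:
$j{\left(X \right)} = 2 + X - \frac{4}{X}$
$\left(j{\left(-2 \right)} - 110\right)^{2} = \left(\left(2 - 2 - \frac{4}{-2}\right) - 110\right)^{2} = \left(\left(2 - 2 - -2\right) - 110\right)^{2} = \left(\left(2 - 2 + 2\right) - 110\right)^{2} = \left(2 - 110\right)^{2} = \left(-108\right)^{2} = 11664$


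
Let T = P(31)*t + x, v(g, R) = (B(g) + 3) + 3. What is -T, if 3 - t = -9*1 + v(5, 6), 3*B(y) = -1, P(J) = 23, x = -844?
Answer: 2095/3 ≈ 698.33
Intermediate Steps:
B(y) = -⅓ (B(y) = (⅓)*(-1) = -⅓)
v(g, R) = 17/3 (v(g, R) = (-⅓ + 3) + 3 = 8/3 + 3 = 17/3)
t = 19/3 (t = 3 - (-9*1 + 17/3) = 3 - (-9 + 17/3) = 3 - 1*(-10/3) = 3 + 10/3 = 19/3 ≈ 6.3333)
T = -2095/3 (T = 23*(19/3) - 844 = 437/3 - 844 = -2095/3 ≈ -698.33)
-T = -1*(-2095/3) = 2095/3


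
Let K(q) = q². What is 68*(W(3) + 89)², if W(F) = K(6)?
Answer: 1062500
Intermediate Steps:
W(F) = 36 (W(F) = 6² = 36)
68*(W(3) + 89)² = 68*(36 + 89)² = 68*125² = 68*15625 = 1062500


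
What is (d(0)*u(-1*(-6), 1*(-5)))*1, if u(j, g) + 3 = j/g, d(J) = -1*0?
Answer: 0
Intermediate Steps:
d(J) = 0
u(j, g) = -3 + j/g
(d(0)*u(-1*(-6), 1*(-5)))*1 = (0*(-3 + (-1*(-6))/((1*(-5)))))*1 = (0*(-3 + 6/(-5)))*1 = (0*(-3 + 6*(-⅕)))*1 = (0*(-3 - 6/5))*1 = (0*(-21/5))*1 = 0*1 = 0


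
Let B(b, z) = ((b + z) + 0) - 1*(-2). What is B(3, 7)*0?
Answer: 0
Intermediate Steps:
B(b, z) = 2 + b + z (B(b, z) = (b + z) + 2 = 2 + b + z)
B(3, 7)*0 = (2 + 3 + 7)*0 = 12*0 = 0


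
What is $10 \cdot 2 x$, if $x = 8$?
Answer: $160$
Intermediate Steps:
$10 \cdot 2 x = 10 \cdot 2 \cdot 8 = 20 \cdot 8 = 160$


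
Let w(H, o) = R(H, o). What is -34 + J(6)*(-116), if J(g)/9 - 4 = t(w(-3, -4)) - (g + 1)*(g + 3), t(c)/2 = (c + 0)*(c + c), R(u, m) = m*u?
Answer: -539782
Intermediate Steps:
w(H, o) = H*o (w(H, o) = o*H = H*o)
t(c) = 4*c² (t(c) = 2*((c + 0)*(c + c)) = 2*(c*(2*c)) = 2*(2*c²) = 4*c²)
J(g) = 5220 - 9*(1 + g)*(3 + g) (J(g) = 36 + 9*(4*(-3*(-4))² - (g + 1)*(g + 3)) = 36 + 9*(4*12² - (1 + g)*(3 + g)) = 36 + 9*(4*144 - (1 + g)*(3 + g)) = 36 + 9*(576 - (1 + g)*(3 + g)) = 36 + (5184 - 9*(1 + g)*(3 + g)) = 5220 - 9*(1 + g)*(3 + g))
-34 + J(6)*(-116) = -34 + (5193 - 36*6 - 9*6²)*(-116) = -34 + (5193 - 216 - 9*36)*(-116) = -34 + (5193 - 216 - 324)*(-116) = -34 + 4653*(-116) = -34 - 539748 = -539782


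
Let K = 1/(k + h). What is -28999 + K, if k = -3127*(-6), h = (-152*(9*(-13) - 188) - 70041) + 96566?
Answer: -2657671352/91647 ≈ -28999.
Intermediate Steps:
h = 72885 (h = (-152*(-117 - 188) - 70041) + 96566 = (-152*(-305) - 70041) + 96566 = (46360 - 70041) + 96566 = -23681 + 96566 = 72885)
k = 18762
K = 1/91647 (K = 1/(18762 + 72885) = 1/91647 ≈ 1.0911e-5)
-28999 + K = -28999 + 1/91647 = -2657671352/91647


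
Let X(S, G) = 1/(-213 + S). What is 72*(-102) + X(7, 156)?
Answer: -1512865/206 ≈ -7344.0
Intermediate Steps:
72*(-102) + X(7, 156) = 72*(-102) + 1/(-213 + 7) = -7344 + 1/(-206) = -7344 - 1/206 = -1512865/206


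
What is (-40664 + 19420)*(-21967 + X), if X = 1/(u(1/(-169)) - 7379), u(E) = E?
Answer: 145489488606883/311763 ≈ 4.6667e+8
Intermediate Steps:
X = -169/1247052 (X = 1/(1/(-169) - 7379) = 1/(-1/169 - 7379) = 1/(-1247052/169) = -169/1247052 ≈ -0.00013552)
(-40664 + 19420)*(-21967 + X) = (-40664 + 19420)*(-21967 - 169/1247052) = -21244*(-27393991453/1247052) = 145489488606883/311763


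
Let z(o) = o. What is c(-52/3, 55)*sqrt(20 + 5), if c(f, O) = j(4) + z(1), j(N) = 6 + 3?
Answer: 50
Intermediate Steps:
j(N) = 9
c(f, O) = 10 (c(f, O) = 9 + 1 = 10)
c(-52/3, 55)*sqrt(20 + 5) = 10*sqrt(20 + 5) = 10*sqrt(25) = 10*5 = 50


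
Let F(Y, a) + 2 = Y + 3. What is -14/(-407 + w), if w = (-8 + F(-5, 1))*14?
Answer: 14/575 ≈ 0.024348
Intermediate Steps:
F(Y, a) = 1 + Y (F(Y, a) = -2 + (Y + 3) = -2 + (3 + Y) = 1 + Y)
w = -168 (w = (-8 + (1 - 5))*14 = (-8 - 4)*14 = -12*14 = -168)
-14/(-407 + w) = -14/(-407 - 168) = -14/(-575) = -14*(-1/575) = 14/575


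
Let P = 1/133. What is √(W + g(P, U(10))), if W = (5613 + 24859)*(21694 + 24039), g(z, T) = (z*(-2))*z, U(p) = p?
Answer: √24650965439462/133 ≈ 37331.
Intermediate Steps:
P = 1/133 ≈ 0.0075188
g(z, T) = -2*z² (g(z, T) = (-2*z)*z = -2*z²)
W = 1393575976 (W = 30472*45733 = 1393575976)
√(W + g(P, U(10))) = √(1393575976 - 2*(1/133)²) = √(1393575976 - 2*1/17689) = √(1393575976 - 2/17689) = √(24650965439462/17689) = √24650965439462/133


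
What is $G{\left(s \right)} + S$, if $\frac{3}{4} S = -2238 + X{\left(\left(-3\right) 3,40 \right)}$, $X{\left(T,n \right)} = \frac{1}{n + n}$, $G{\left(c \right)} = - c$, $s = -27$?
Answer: $- \frac{177419}{60} \approx -2957.0$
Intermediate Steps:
$X{\left(T,n \right)} = \frac{1}{2 n}$
$S = - \frac{179039}{60}$ ($S = \frac{4 \left(-2238 + \frac{1}{2 \cdot 40}\right)}{3} = \frac{4 \left(-2238 + \frac{1}{2} \cdot \frac{1}{40}\right)}{3} = \frac{4 \left(-2238 + \frac{1}{80}\right)}{3} = \frac{4}{3} \left(- \frac{179039}{80}\right) = - \frac{179039}{60} \approx -2984.0$)
$G{\left(s \right)} + S = \left(-1\right) \left(-27\right) - \frac{179039}{60} = 27 - \frac{179039}{60} = - \frac{177419}{60}$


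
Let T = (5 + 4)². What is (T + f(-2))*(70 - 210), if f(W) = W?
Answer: -11060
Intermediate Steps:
T = 81 (T = 9² = 81)
(T + f(-2))*(70 - 210) = (81 - 2)*(70 - 210) = 79*(-140) = -11060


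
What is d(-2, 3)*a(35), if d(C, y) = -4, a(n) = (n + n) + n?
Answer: -420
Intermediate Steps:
a(n) = 3*n (a(n) = 2*n + n = 3*n)
d(-2, 3)*a(35) = -12*35 = -4*105 = -420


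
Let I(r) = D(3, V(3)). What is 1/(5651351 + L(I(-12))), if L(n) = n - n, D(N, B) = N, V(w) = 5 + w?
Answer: 1/5651351 ≈ 1.7695e-7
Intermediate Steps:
I(r) = 3
L(n) = 0
1/(5651351 + L(I(-12))) = 1/(5651351 + 0) = 1/5651351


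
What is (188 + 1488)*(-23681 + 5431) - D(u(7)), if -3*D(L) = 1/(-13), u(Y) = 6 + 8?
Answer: -1192893001/39 ≈ -3.0587e+7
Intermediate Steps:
u(Y) = 14
D(L) = 1/39 (D(L) = -1/3/(-13) = -1/3*(-1/13) = 1/39)
(188 + 1488)*(-23681 + 5431) - D(u(7)) = (188 + 1488)*(-23681 + 5431) - 1*1/39 = 1676*(-18250) - 1/39 = -30587000 - 1/39 = -1192893001/39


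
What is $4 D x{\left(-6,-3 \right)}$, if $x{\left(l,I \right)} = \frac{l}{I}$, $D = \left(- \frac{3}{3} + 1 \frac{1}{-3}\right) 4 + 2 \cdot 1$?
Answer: $- \frac{80}{3} \approx -26.667$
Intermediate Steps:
$D = - \frac{10}{3}$ ($D = \left(\left(-3\right) \frac{1}{3} + 1 \left(- \frac{1}{3}\right)\right) 4 + 2 = \left(-1 - \frac{1}{3}\right) 4 + 2 = \left(- \frac{4}{3}\right) 4 + 2 = - \frac{16}{3} + 2 = - \frac{10}{3} \approx -3.3333$)
$4 D x{\left(-6,-3 \right)} = 4 \left(- \frac{10}{3}\right) \left(- \frac{6}{-3}\right) = - \frac{40 \left(\left(-6\right) \left(- \frac{1}{3}\right)\right)}{3} = \left(- \frac{40}{3}\right) 2 = - \frac{80}{3}$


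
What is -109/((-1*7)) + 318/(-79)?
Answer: 6385/553 ≈ 11.546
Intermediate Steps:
-109/((-1*7)) + 318/(-79) = -109/(-7) + 318*(-1/79) = -109*(-⅐) - 318/79 = 109/7 - 318/79 = 6385/553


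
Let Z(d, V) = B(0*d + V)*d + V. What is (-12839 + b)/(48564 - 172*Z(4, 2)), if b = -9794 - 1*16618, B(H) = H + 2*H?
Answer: -39251/44092 ≈ -0.89021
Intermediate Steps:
B(H) = 3*H
b = -26412 (b = -9794 - 16618 = -26412)
Z(d, V) = V + 3*V*d (Z(d, V) = (3*(0*d + V))*d + V = (3*(0 + V))*d + V = (3*V)*d + V = 3*V*d + V = V + 3*V*d)
(-12839 + b)/(48564 - 172*Z(4, 2)) = (-12839 - 26412)/(48564 - 344*(1 + 3*4)) = -39251/(48564 - 344*(1 + 12)) = -39251/(48564 - 344*13) = -39251/(48564 - 172*26) = -39251/(48564 - 4472) = -39251/44092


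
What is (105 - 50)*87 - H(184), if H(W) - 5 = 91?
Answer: 4689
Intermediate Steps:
H(W) = 96 (H(W) = 5 + 91 = 96)
(105 - 50)*87 - H(184) = (105 - 50)*87 - 1*96 = 55*87 - 96 = 4785 - 96 = 4689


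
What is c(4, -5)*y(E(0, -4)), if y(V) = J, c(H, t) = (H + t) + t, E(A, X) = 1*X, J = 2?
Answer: -12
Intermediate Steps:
E(A, X) = X
c(H, t) = H + 2*t
y(V) = 2
c(4, -5)*y(E(0, -4)) = (4 + 2*(-5))*2 = (4 - 10)*2 = -6*2 = -12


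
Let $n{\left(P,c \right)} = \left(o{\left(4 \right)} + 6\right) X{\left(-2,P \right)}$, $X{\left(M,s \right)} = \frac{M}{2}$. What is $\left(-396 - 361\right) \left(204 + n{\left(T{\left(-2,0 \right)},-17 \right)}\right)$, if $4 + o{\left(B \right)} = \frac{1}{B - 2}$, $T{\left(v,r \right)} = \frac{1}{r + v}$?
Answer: $- \frac{305071}{2} \approx -1.5254 \cdot 10^{5}$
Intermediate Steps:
$X{\left(M,s \right)} = \frac{M}{2}$ ($X{\left(M,s \right)} = M \frac{1}{2} = \frac{M}{2}$)
$o{\left(B \right)} = -4 + \frac{1}{-2 + B}$ ($o{\left(B \right)} = -4 + \frac{1}{B - 2} = -4 + \frac{1}{-2 + B}$)
$n{\left(P,c \right)} = - \frac{5}{2}$ ($n{\left(P,c \right)} = \left(\frac{9 - 16}{-2 + 4} + 6\right) \frac{1}{2} \left(-2\right) = \left(\frac{9 - 16}{2} + 6\right) \left(-1\right) = \left(\frac{1}{2} \left(-7\right) + 6\right) \left(-1\right) = \left(- \frac{7}{2} + 6\right) \left(-1\right) = \frac{5}{2} \left(-1\right) = - \frac{5}{2}$)
$\left(-396 - 361\right) \left(204 + n{\left(T{\left(-2,0 \right)},-17 \right)}\right) = \left(-396 - 361\right) \left(204 - \frac{5}{2}\right) = \left(-757\right) \frac{403}{2} = - \frac{305071}{2}$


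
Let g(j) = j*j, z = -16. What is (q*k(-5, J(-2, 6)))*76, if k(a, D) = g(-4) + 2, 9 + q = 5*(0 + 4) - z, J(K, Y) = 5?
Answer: 36936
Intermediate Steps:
g(j) = j²
q = 27 (q = -9 + (5*(0 + 4) - 1*(-16)) = -9 + (5*4 + 16) = -9 + (20 + 16) = -9 + 36 = 27)
k(a, D) = 18 (k(a, D) = (-4)² + 2 = 16 + 2 = 18)
(q*k(-5, J(-2, 6)))*76 = (27*18)*76 = 486*76 = 36936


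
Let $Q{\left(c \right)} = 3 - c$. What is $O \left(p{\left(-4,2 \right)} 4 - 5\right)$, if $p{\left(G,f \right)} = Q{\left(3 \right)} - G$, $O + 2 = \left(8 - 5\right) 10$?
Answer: $308$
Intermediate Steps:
$O = 28$ ($O = -2 + \left(8 - 5\right) 10 = -2 + 3 \cdot 10 = -2 + 30 = 28$)
$p{\left(G,f \right)} = - G$ ($p{\left(G,f \right)} = \left(3 - 3\right) - G = 0 - G = - G$)
$O \left(p{\left(-4,2 \right)} 4 - 5\right) = 28 \left(\left(-1\right) \left(-4\right) 4 - 5\right) = 28 \left(4 \cdot 4 - 5\right) = 28 \left(16 - 5\right) = 28 \cdot 11 = 308$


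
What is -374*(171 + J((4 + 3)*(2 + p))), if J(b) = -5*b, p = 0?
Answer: -37774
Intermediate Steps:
-374*(171 + J((4 + 3)*(2 + p))) = -374*(171 - 5*(4 + 3)*(2 + 0)) = -374*(171 - 35*2) = -374*(171 - 5*14) = -374*(171 - 70) = -374*101 = -37774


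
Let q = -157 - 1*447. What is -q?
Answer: 604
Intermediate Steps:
q = -604 (q = -157 - 447 = -604)
-q = -1*(-604) = 604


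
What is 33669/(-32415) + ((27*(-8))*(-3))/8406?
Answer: -4852161/5045935 ≈ -0.96160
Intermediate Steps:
33669/(-32415) + ((27*(-8))*(-3))/8406 = 33669*(-1/32415) - 216*(-3)*(1/8406) = -11223/10805 + 648*(1/8406) = -11223/10805 + 36/467 = -4852161/5045935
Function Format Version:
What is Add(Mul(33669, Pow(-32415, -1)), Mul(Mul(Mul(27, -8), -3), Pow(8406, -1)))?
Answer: Rational(-4852161, 5045935) ≈ -0.96160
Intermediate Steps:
Add(Mul(33669, Pow(-32415, -1)), Mul(Mul(Mul(27, -8), -3), Pow(8406, -1))) = Add(Mul(33669, Rational(-1, 32415)), Mul(Mul(-216, -3), Rational(1, 8406))) = Add(Rational(-11223, 10805), Mul(648, Rational(1, 8406))) = Add(Rational(-11223, 10805), Rational(36, 467)) = Rational(-4852161, 5045935)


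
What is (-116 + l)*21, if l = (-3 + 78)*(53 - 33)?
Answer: 29064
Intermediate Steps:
l = 1500 (l = 75*20 = 1500)
(-116 + l)*21 = (-116 + 1500)*21 = 1384*21 = 29064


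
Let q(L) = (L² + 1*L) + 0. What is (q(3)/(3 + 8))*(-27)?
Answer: -324/11 ≈ -29.455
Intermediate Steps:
q(L) = L + L² (q(L) = (L² + L) + 0 = (L + L²) + 0 = L + L²)
(q(3)/(3 + 8))*(-27) = ((3*(1 + 3))/(3 + 8))*(-27) = ((3*4)/11)*(-27) = ((1/11)*12)*(-27) = (12/11)*(-27) = -324/11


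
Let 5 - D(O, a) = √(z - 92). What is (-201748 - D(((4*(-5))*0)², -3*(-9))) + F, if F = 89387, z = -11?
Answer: -112366 + I*√103 ≈ -1.1237e+5 + 10.149*I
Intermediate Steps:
D(O, a) = 5 - I*√103 (D(O, a) = 5 - √(-11 - 92) = 5 - √(-103) = 5 - I*√103)
(-201748 - D(((4*(-5))*0)², -3*(-9))) + F = (-201748 - (5 - I*√103)) + 89387 = (-201748 + (-5 + I*√103)) + 89387 = (-201753 + I*√103) + 89387 = -112366 + I*√103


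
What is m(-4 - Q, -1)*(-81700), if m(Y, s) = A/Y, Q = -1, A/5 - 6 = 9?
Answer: 2042500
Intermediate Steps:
A = 75 (A = 30 + 5*9 = 30 + 45 = 75)
m(Y, s) = 75/Y
m(-4 - Q, -1)*(-81700) = (75/(-4 - 1*(-1)))*(-81700) = (75/(-4 + 1))*(-81700) = (75/(-3))*(-81700) = (75*(-1/3))*(-81700) = -25*(-81700) = 2042500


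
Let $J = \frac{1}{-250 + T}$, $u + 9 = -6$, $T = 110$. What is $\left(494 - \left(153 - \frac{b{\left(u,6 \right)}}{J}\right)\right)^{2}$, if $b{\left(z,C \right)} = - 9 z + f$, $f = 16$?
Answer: $432598401$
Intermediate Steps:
$u = -15$ ($u = -9 - 6 = -15$)
$b{\left(z,C \right)} = 16 - 9 z$ ($b{\left(z,C \right)} = - 9 z + 16 = 16 - 9 z$)
$J = - \frac{1}{140}$ ($J = \frac{1}{-250 + 110} = \frac{1}{-140} = - \frac{1}{140} \approx -0.0071429$)
$\left(494 - \left(153 - \frac{b{\left(u,6 \right)}}{J}\right)\right)^{2} = \left(494 + \left(-153 + \frac{16 - -135}{- \frac{1}{140}}\right)\right)^{2} = \left(494 + \left(-153 + \left(16 + 135\right) \left(-140\right)\right)\right)^{2} = \left(494 + \left(-153 + 151 \left(-140\right)\right)\right)^{2} = \left(494 - 21293\right)^{2} = \left(-20799\right)^{2} = 432598401$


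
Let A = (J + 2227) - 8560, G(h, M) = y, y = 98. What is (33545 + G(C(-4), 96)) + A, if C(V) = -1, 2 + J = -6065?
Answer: 21243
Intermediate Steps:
J = -6067 (J = -2 - 6065 = -6067)
G(h, M) = 98
A = -12400 (A = (-6067 + 2227) - 8560 = -3840 - 8560 = -12400)
(33545 + G(C(-4), 96)) + A = (33545 + 98) - 12400 = 33643 - 12400 = 21243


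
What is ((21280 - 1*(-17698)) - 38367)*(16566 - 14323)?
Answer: 1370473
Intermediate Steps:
((21280 - 1*(-17698)) - 38367)*(16566 - 14323) = ((21280 + 17698) - 38367)*2243 = (38978 - 38367)*2243 = 611*2243 = 1370473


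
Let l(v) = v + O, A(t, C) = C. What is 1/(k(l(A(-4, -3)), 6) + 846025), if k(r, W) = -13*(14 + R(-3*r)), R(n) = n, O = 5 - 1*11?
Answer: 1/845492 ≈ 1.1827e-6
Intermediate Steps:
O = -6 (O = 5 - 11 = -6)
l(v) = -6 + v (l(v) = v - 6 = -6 + v)
k(r, W) = -182 + 39*r (k(r, W) = -13*(14 - 3*r) = -182 + 39*r)
1/(k(l(A(-4, -3)), 6) + 846025) = 1/((-182 + 39*(-6 - 3)) + 846025) = 1/((-182 + 39*(-9)) + 846025) = 1/((-182 - 351) + 846025) = 1/(-533 + 846025) = 1/845492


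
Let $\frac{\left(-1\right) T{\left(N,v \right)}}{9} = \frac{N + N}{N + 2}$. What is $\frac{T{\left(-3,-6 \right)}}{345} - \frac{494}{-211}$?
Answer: $\frac{53012}{24265} \approx 2.1847$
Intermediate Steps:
$T{\left(N,v \right)} = - \frac{18 N}{2 + N}$ ($T{\left(N,v \right)} = - 9 \frac{N + N}{N + 2} = - 9 \frac{2 N}{2 + N} = - \frac{18 N}{2 + N}$)
$\frac{T{\left(-3,-6 \right)}}{345} - \frac{494}{-211} = \frac{\left(-18\right) \left(-3\right) \frac{1}{2 - 3}}{345} - \frac{494}{-211} = \left(-18\right) \left(-3\right) \frac{1}{-1} \cdot \frac{1}{345} - - \frac{494}{211} = \left(-18\right) \left(-3\right) \left(-1\right) \frac{1}{345} + \frac{494}{211} = \left(-54\right) \frac{1}{345} + \frac{494}{211} = - \frac{18}{115} + \frac{494}{211} = \frac{53012}{24265}$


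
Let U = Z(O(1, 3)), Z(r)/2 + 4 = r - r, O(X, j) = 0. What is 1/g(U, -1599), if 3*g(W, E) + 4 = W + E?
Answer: -1/537 ≈ -0.0018622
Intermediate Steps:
Z(r) = -8 (Z(r) = -8 + 2*(r - r) = -8 + 2*0 = -8 + 0 = -8)
U = -8
g(W, E) = -4/3 + E/3 + W/3 (g(W, E) = -4/3 + (W + E)/3 = -4/3 + (E + W)/3 = -4/3 + (E/3 + W/3) = -4/3 + E/3 + W/3)
1/g(U, -1599) = 1/(-4/3 + (⅓)*(-1599) + (⅓)*(-8)) = 1/(-4/3 - 533 - 8/3) = 1/(-537) = -1/537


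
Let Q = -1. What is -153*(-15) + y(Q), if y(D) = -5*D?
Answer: 2300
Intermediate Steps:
-153*(-15) + y(Q) = -153*(-15) - 5*(-1) = 2295 + 5 = 2300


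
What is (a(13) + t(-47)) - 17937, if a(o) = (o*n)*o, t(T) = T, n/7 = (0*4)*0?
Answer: -17984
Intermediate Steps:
n = 0 (n = 7*((0*4)*0) = 7*(0*0) = 7*0 = 0)
a(o) = 0 (a(o) = (o*0)*o = 0*o = 0)
(a(13) + t(-47)) - 17937 = (0 - 47) - 17937 = -47 - 17937 = -17984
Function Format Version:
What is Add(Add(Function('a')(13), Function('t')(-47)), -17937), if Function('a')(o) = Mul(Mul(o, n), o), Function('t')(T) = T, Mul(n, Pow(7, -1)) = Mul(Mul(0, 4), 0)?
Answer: -17984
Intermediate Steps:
n = 0 (n = Mul(7, Mul(Mul(0, 4), 0)) = Mul(7, Mul(0, 0)) = Mul(7, 0) = 0)
Function('a')(o) = 0 (Function('a')(o) = Mul(Mul(o, 0), o) = Mul(0, o) = 0)
Add(Add(Function('a')(13), Function('t')(-47)), -17937) = Add(Add(0, -47), -17937) = Add(-47, -17937) = -17984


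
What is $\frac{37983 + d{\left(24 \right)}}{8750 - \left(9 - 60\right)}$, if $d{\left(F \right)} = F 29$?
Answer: $\frac{38679}{8801} \approx 4.3948$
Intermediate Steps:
$d{\left(F \right)} = 29 F$
$\frac{37983 + d{\left(24 \right)}}{8750 - \left(9 - 60\right)} = \frac{37983 + 29 \cdot 24}{8750 - \left(9 - 60\right)} = \frac{37983 + 696}{8750 - -51} = \frac{38679}{8750 + 51} = \frac{38679}{8801}$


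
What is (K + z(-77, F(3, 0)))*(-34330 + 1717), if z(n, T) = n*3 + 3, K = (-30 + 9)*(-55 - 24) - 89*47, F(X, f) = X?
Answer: 89750976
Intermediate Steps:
K = -2524 (K = -21*(-79) - 4183 = 1659 - 4183 = -2524)
z(n, T) = 3 + 3*n (z(n, T) = 3*n + 3 = 3 + 3*n)
(K + z(-77, F(3, 0)))*(-34330 + 1717) = (-2524 + (3 + 3*(-77)))*(-34330 + 1717) = (-2524 + (3 - 231))*(-32613) = (-2524 - 228)*(-32613) = -2752*(-32613) = 89750976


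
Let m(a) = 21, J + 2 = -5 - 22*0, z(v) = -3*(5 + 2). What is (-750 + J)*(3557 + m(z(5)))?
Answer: -2708546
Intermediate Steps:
z(v) = -21 (z(v) = -3*7 = -21)
J = -7 (J = -2 + (-5 - 22*0) = -2 + (-5 + 0) = -2 - 5 = -7)
(-750 + J)*(3557 + m(z(5))) = (-750 - 7)*(3557 + 21) = -757*3578 = -2708546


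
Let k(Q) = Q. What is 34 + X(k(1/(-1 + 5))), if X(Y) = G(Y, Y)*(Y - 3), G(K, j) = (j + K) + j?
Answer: 511/16 ≈ 31.938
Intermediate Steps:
G(K, j) = K + 2*j (G(K, j) = (K + j) + j = K + 2*j)
X(Y) = 3*Y*(-3 + Y) (X(Y) = (Y + 2*Y)*(Y - 3) = (3*Y)*(-3 + Y) = 3*Y*(-3 + Y))
34 + X(k(1/(-1 + 5))) = 34 + 3*(-3 + 1/(-1 + 5))/(-1 + 5) = 34 + 3*(-3 + 1/4)/4 = 34 + 3*(¼)*(-3 + ¼) = 34 + 3*(¼)*(-11/4) = 34 - 33/16 = 511/16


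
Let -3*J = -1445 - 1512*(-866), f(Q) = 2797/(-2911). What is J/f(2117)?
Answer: 3807433717/8391 ≈ 4.5375e+5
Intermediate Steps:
f(Q) = -2797/2911 (f(Q) = 2797*(-1/2911) = -2797/2911)
J = -1307947/3 (J = -(-1445 - 1512*(-866))/3 = -(-1445 + 1309392)/3 = -1/3*1307947 = -1307947/3 ≈ -4.3598e+5)
J/f(2117) = -1307947/(3*(-2797/2911)) = -1307947/3*(-2911/2797) = 3807433717/8391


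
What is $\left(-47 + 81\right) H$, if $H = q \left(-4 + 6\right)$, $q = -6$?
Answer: $-408$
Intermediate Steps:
$H = -12$ ($H = - 6 \left(-4 + 6\right) = \left(-6\right) 2 = -12$)
$\left(-47 + 81\right) H = \left(-47 + 81\right) \left(-12\right) = 34 \left(-12\right) = -408$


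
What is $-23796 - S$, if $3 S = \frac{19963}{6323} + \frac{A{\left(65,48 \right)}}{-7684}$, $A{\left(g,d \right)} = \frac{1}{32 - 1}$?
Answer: $- \frac{107526783182225}{4518491676} \approx -23797.0$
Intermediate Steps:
$A{\left(g,d \right)} = \frac{1}{31}$
$S = \frac{4755260129}{4518491676}$ ($S = \frac{\frac{19963}{6323} + \frac{1}{31 \left(-7684\right)}}{3} = \frac{19963 \cdot \frac{1}{6323} + \frac{1}{31} \left(- \frac{1}{7684}\right)}{3} = \frac{\frac{19963}{6323} - \frac{1}{238204}}{3} = \frac{1}{3} \cdot \frac{4755260129}{1506163892} = \frac{4755260129}{4518491676} \approx 1.0524$)
$-23796 - S = -23796 - \frac{4755260129}{4518491676} = - \frac{107526783182225}{4518491676}$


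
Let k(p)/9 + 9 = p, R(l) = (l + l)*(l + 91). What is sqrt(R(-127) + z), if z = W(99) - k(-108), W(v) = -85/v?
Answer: sqrt(11103598)/33 ≈ 100.98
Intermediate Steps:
R(l) = 2*l*(91 + l) (R(l) = (2*l)*(91 + l) = 2*l*(91 + l))
k(p) = -81 + 9*p
z = 104162/99 (z = -85/99 - (-81 + 9*(-108)) = -85*1/99 - (-81 - 972) = -85/99 - 1*(-1053) = -85/99 + 1053 = 104162/99 ≈ 1052.1)
sqrt(R(-127) + z) = sqrt(2*(-127)*(91 - 127) + 104162/99) = sqrt(2*(-127)*(-36) + 104162/99) = sqrt(9144 + 104162/99) = sqrt(1009418/99) = sqrt(11103598)/33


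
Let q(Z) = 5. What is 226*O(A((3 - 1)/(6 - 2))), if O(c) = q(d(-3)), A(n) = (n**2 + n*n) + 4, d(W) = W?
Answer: 1130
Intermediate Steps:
A(n) = 4 + 2*n**2 (A(n) = (n**2 + n**2) + 4 = 2*n**2 + 4 = 4 + 2*n**2)
O(c) = 5
226*O(A((3 - 1)/(6 - 2))) = 226*5 = 1130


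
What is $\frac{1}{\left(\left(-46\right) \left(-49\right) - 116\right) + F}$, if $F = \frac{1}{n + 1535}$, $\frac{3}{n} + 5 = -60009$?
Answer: $\frac{92121487}{196955799220} \approx 0.00046773$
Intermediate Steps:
$n = - \frac{3}{60014}$ ($n = \frac{3}{-5 - 60009} = \frac{3}{-60014} = 3 \left(- \frac{1}{60014}\right) = - \frac{3}{60014} \approx -4.9988 \cdot 10^{-5}$)
$F = \frac{60014}{92121487}$ ($F = \frac{1}{- \frac{3}{60014} + 1535} = \frac{1}{\frac{92121487}{60014}} = \frac{60014}{92121487} \approx 0.00065147$)
$\frac{1}{\left(\left(-46\right) \left(-49\right) - 116\right) + F} = \frac{1}{\left(\left(-46\right) \left(-49\right) - 116\right) + \frac{60014}{92121487}} = \frac{1}{\left(2254 - 116\right) + \frac{60014}{92121487}} = \frac{1}{2138 + \frac{60014}{92121487}} = \frac{1}{\frac{196955799220}{92121487}} = \frac{92121487}{196955799220}$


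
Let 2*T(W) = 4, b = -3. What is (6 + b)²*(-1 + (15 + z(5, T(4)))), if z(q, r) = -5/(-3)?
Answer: 141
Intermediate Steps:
T(W) = 2 (T(W) = (½)*4 = 2)
z(q, r) = 5/3 (z(q, r) = -5*(-⅓) = 5/3)
(6 + b)²*(-1 + (15 + z(5, T(4)))) = (6 - 3)²*(-1 + (15 + 5/3)) = 3²*(-1 + 50/3) = 9*(47/3) = 141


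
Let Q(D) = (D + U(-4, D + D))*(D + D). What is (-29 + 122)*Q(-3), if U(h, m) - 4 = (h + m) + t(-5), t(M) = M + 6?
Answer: 4464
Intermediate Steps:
t(M) = 6 + M
U(h, m) = 5 + h + m (U(h, m) = 4 + ((h + m) + (6 - 5)) = 4 + ((h + m) + 1) = 4 + (1 + h + m) = 5 + h + m)
Q(D) = 2*D*(1 + 3*D) (Q(D) = (D + (5 - 4 + (D + D)))*(D + D) = (D + (5 - 4 + 2*D))*(2*D) = (D + (1 + 2*D))*(2*D) = (1 + 3*D)*(2*D) = 2*D*(1 + 3*D))
(-29 + 122)*Q(-3) = (-29 + 122)*(2*(-3)*(1 + 3*(-3))) = 93*(2*(-3)*(1 - 9)) = 93*(2*(-3)*(-8)) = 93*48 = 4464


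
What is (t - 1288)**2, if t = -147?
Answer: 2059225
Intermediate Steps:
(t - 1288)**2 = (-147 - 1288)**2 = (-1435)**2 = 2059225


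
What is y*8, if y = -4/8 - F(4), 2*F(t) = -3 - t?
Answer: 24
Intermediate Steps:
F(t) = -3/2 - t/2 (F(t) = (-3 - t)/2 = -3/2 - t/2)
y = 3 (y = -4/8 - (-3/2 - ½*4) = -4*⅛ - (-3/2 - 2) = -½ - 1*(-7/2) = -½ + 7/2 = 3)
y*8 = 3*8 = 24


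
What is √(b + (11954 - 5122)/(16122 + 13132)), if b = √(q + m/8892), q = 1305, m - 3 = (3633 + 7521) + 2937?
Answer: √(12193461777952 + 317072609178*√35428198)/7225738 ≈ 6.0316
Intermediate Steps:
m = 14094 (m = 3 + ((3633 + 7521) + 2937) = 3 + (11154 + 2937) = 3 + 14091 = 14094)
b = 3*√35428198/494 (b = √(1305 + 14094/8892) = √(1305 + 14094*(1/8892)) = √(1305 + 783/494) = √(645453/494) = 3*√35428198/494 ≈ 36.147)
√(b + (11954 - 5122)/(16122 + 13132)) = √(3*√35428198/494 + (11954 - 5122)/(16122 + 13132)) = √(3*√35428198/494 + 6832/29254) = √(3*√35428198/494 + 6832*(1/29254)) = √(3*√35428198/494 + 3416/14627) = √(3416/14627 + 3*√35428198/494)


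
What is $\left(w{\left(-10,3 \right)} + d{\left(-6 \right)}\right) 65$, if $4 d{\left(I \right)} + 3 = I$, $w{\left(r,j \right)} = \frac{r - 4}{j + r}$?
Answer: $- \frac{65}{4} \approx -16.25$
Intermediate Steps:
$w{\left(r,j \right)} = \frac{-4 + r}{j + r}$
$d{\left(I \right)} = - \frac{3}{4} + \frac{I}{4}$
$\left(w{\left(-10,3 \right)} + d{\left(-6 \right)}\right) 65 = \left(\frac{-4 - 10}{3 - 10} + \left(- \frac{3}{4} + \frac{1}{4} \left(-6\right)\right)\right) 65 = \left(\frac{1}{-7} \left(-14\right) - \frac{9}{4}\right) 65 = \left(\left(- \frac{1}{7}\right) \left(-14\right) - \frac{9}{4}\right) 65 = \left(2 - \frac{9}{4}\right) 65 = \left(- \frac{1}{4}\right) 65 = - \frac{65}{4}$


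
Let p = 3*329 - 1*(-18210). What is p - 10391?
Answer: 8806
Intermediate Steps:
p = 19197 (p = 987 + 18210 = 19197)
p - 10391 = 19197 - 10391 = 8806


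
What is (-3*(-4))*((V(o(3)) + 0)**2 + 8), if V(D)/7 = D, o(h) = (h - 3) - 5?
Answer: 14796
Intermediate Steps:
o(h) = -8 + h (o(h) = (-3 + h) - 5 = -8 + h)
V(D) = 7*D
(-3*(-4))*((V(o(3)) + 0)**2 + 8) = (-3*(-4))*((7*(-8 + 3) + 0)**2 + 8) = 12*((7*(-5) + 0)**2 + 8) = 12*((-35 + 0)**2 + 8) = 12*((-35)**2 + 8) = 12*(1225 + 8) = 12*1233 = 14796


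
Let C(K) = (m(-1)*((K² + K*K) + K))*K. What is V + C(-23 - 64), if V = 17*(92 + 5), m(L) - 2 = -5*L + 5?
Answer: -15711595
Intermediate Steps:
m(L) = 7 - 5*L (m(L) = 2 + (-5*L + 5) = 2 + (5 - 5*L) = 7 - 5*L)
C(K) = K*(12*K + 24*K²) (C(K) = ((7 - 5*(-1))*((K² + K*K) + K))*K = ((7 + 5)*((K² + K²) + K))*K = (12*(2*K² + K))*K = (12*(K + 2*K²))*K = (12*K + 24*K²)*K = K*(12*K + 24*K²))
V = 1649 (V = 17*97 = 1649)
V + C(-23 - 64) = 1649 + (-23 - 64)²*(12 + 24*(-23 - 64)) = 1649 + (-87)²*(12 + 24*(-87)) = 1649 + 7569*(12 - 2088) = 1649 + 7569*(-2076) = 1649 - 15713244 = -15711595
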